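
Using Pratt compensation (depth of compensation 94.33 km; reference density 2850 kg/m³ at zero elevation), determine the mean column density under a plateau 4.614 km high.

2720 kg/m³

Pratt balance: ρ_ref D = ρ (D + h).
ρ = ρ_ref D/(D + h) = 2850 × 94.33 km/(94.33 km + 4.614 km) = 2720 kg/m³.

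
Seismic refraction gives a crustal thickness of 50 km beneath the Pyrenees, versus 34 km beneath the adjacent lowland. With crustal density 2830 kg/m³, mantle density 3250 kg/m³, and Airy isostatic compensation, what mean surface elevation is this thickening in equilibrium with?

2.07 km

Excess crust Δ = 50 km − 34 km = 16 km, split between elevation h and root r with h + r = Δ.
Airy balance ρ_c h = (ρ_m − ρ_c) r gives r = h ρ_c/(ρ_m − ρ_c), so h (1 + ρ_c/(ρ_m − ρ_c)) = Δ, i.e. h = Δ (ρ_m − ρ_c)/ρ_m.
h = 16 km × 420/3250 = 2.07 km.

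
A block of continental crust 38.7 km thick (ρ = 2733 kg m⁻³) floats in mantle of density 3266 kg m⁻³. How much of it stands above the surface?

Floating equilibrium: submerged depth d = t ρ_obj/ρ_fluid = 38.7 km × 2733/3266 = 32.38 km.
Freeboard = t − d = 38.7 km − 32.38 km = 6.32 km.

6.32 km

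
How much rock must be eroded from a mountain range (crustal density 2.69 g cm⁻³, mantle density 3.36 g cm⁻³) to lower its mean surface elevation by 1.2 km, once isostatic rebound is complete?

Net drop Δ = e − u = e − e ρ_c/ρ_m = e (ρ_m − ρ_c)/ρ_m.
e = Δ ρ_m/(ρ_m − ρ_c) = 1.2 km × 3.36/0.67 = 6.02 km.

6.02 km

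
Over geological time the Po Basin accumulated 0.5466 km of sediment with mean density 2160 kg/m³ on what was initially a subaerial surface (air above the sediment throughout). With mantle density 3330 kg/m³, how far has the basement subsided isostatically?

0.355 km

Subaerial load: s = t ρ_sed / ρ_m = 0.5466 km × 2160/3330 = 0.355 km.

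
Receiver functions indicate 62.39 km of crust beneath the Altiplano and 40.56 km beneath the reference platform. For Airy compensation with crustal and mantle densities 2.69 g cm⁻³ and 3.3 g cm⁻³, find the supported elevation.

Excess crust Δ = 62.39 km − 40.56 km = 21.83 km, split between elevation h and root r with h + r = Δ.
Airy balance ρ_c h = (ρ_m − ρ_c) r gives r = h ρ_c/(ρ_m − ρ_c), so h (1 + ρ_c/(ρ_m − ρ_c)) = Δ, i.e. h = Δ (ρ_m − ρ_c)/ρ_m.
h = 21.83 km × 0.61/3.3 = 4.04 km.

4.04 km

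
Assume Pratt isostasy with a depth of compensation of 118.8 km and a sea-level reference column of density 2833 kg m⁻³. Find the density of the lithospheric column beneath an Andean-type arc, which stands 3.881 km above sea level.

2740 kg m⁻³

Pratt balance: ρ_ref D = ρ (D + h).
ρ = ρ_ref D/(D + h) = 2833 × 118.8 km/(118.8 km + 3.881 km) = 2740 kg m⁻³.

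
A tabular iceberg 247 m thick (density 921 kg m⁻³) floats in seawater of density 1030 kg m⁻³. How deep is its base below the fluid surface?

221 m

Draft d = t ρ_obj/ρ_fluid = 247 m × 921/1030 = 221 m.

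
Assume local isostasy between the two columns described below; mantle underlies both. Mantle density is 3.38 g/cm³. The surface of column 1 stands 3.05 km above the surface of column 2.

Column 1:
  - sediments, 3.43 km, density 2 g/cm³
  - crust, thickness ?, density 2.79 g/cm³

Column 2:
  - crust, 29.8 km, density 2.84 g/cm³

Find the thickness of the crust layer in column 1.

36.7 km

Take the compensation level at the base of the deeper column (depth z_c below the surface of column 1) and equate Σ ρ_i t_i down to z_c; mantle fills any gap and the z_c terms cancel.
Column 1: 3.43×2 + x×2.79 + (z_c − 3.43 − x)×3.38
Column 2: 3.05×0 + 29.8×2.84 + (z_c − 3.05 − 29.8)×3.38
The z_c×3.38 term appears on both sides and cancels. Collect the known terms of each column as K = Σ(ρt)_known − 3.38 × (depth of known layers): K_1 = 6.86 − 3.38×3.43 = −4.7334; K_2 = 84.632 − 3.38×(3.05 + 29.8) = −26.401.
Balance: K_1 − x×(3.38 − 2.79) = K_2, so x = (K_1 − K_2)/(3.38 − 2.79) = 21.6676/0.59 = 36.7 km.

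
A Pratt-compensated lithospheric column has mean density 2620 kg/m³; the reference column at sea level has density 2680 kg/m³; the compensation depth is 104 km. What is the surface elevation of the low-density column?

ρ_ref D = ρ (D + h) → h = D (ρ_ref − ρ)/ρ.
h = 104 km × (2680 − 2620)/2620 = 2.38 km.

2.38 km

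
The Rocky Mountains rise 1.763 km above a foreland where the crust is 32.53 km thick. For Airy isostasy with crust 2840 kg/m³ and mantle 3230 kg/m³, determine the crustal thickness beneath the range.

47.1 km

Root depth r = h ρ_c / (ρ_m − ρ_c) = 1.763 km × 2840 / 390 = 12.84 km.
Total thickness = T + h + r = 32.53 km + 1.763 km + 12.84 km = 47.1 km.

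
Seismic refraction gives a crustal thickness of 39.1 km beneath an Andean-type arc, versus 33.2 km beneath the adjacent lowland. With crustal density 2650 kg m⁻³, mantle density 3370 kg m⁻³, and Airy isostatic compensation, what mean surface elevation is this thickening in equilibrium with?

Excess crust Δ = 39.1 km − 33.2 km = 5.9 km, split between elevation h and root r with h + r = Δ.
Airy balance ρ_c h = (ρ_m − ρ_c) r gives r = h ρ_c/(ρ_m − ρ_c), so h (1 + ρ_c/(ρ_m − ρ_c)) = Δ, i.e. h = Δ (ρ_m − ρ_c)/ρ_m.
h = 5.9 km × 720/3370 = 1.26 km.

1.26 km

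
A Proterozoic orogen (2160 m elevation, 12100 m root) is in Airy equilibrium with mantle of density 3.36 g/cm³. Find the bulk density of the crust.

2.85 g/cm³

ρ_c h = (ρ_m − ρ_c) r → ρ_c (h + r) = ρ_m r → ρ_c = ρ_m r / (h + r).
ρ_c = 3.36 × 12100 m / (2160 m + 12100 m) = 2.85 g/cm³.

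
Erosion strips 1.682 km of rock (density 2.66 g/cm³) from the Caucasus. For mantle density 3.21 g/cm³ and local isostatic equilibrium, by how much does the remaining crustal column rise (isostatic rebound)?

1.39 km

Unloading: uplift u = e ρ_c/ρ_m = 1.682 km × 2.66/3.21 = 1.39 km.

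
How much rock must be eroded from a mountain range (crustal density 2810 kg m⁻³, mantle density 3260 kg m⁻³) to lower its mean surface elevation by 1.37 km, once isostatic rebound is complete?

9.92 km

Net drop Δ = e − u = e − e ρ_c/ρ_m = e (ρ_m − ρ_c)/ρ_m.
e = Δ ρ_m/(ρ_m − ρ_c) = 1.37 km × 3260/450 = 9.92 km.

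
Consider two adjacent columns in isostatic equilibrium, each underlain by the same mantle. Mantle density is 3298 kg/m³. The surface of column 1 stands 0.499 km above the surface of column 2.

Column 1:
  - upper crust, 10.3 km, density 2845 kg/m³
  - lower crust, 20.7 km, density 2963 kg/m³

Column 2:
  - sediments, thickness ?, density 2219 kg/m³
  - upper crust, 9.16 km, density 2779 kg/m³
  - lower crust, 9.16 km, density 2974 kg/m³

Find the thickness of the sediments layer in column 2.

Take the compensation level at the base of the deeper column (depth z_c below the surface of column 1) and equate Σ ρ_i t_i down to z_c; mantle fills any gap and the z_c terms cancel.
Column 1: 10.3×2845 + 20.7×2963 + (z_c − 31)×3298
Column 2: 0.499×0 + x×2219 + 9.16×2779 + 9.16×2974 + (z_c − 0.499 − 18.32 − x)×3298
The z_c×3298 term appears on both sides and cancels. Collect the known terms of each column as K = Σ(ρt)_known − 3298 × (depth of known layers): K_1 = 90637.6 − 3298×31 = −11600.4; K_2 = 52697.48 − 3298×(0.499 + 18.32) = −9367.582.
Balance: K_1 = K_2 − x×(3298 − 2219), so x = (K_2 − K_1)/(3298 − 2219) = 2232.82/1079 = 2.07 km.

2.07 km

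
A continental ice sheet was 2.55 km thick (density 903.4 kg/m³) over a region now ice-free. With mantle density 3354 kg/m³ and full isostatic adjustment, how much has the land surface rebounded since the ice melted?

Removing the load lets mantle flow back in; uplift u satisfies ρ_ice t = ρ_m u.
u = t ρ_ice/ρ_m = 2.55 km × 903.4/3354 = 0.687 km.

0.687 km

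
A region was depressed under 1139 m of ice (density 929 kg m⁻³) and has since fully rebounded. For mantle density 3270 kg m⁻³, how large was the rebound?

Removing the load lets mantle flow back in; uplift u satisfies ρ_ice t = ρ_m u.
u = t ρ_ice/ρ_m = 1139 m × 929/3270 = 324 m.

324 m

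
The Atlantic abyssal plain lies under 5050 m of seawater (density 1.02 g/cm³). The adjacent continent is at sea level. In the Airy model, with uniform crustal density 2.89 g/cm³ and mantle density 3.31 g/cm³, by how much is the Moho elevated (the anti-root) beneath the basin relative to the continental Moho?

Isostatic balance requires: replacing crust with seawater at the top is compensated by replacing crust with mantle at the base: d (ρ_c − ρ_w) = a (ρ_m − ρ_c).
a = d (ρ_c − ρ_w)/(ρ_m − ρ_c) = 5050 m × 1.87/0.42 = 22500 m.

22500 m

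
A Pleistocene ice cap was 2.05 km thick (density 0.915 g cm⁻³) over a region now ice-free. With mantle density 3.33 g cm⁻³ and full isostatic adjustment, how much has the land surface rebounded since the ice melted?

Removing the load lets mantle flow back in; uplift u satisfies ρ_ice t = ρ_m u.
u = t ρ_ice/ρ_m = 2.05 km × 0.915/3.33 = 0.563 km.

0.563 km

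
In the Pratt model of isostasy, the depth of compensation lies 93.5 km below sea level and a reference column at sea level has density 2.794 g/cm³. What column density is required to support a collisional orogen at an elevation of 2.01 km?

2.74 g/cm³

Pratt balance: ρ_ref D = ρ (D + h).
ρ = ρ_ref D/(D + h) = 2.794 × 93.5 km/(93.5 km + 2.01 km) = 2.74 g/cm³.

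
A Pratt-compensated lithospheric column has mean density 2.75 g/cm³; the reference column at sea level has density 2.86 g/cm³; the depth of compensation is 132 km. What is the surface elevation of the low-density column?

5.28 km

ρ_ref D = ρ (D + h) → h = D (ρ_ref − ρ)/ρ.
h = 132 km × (2.86 − 2.75)/2.75 = 5.28 km.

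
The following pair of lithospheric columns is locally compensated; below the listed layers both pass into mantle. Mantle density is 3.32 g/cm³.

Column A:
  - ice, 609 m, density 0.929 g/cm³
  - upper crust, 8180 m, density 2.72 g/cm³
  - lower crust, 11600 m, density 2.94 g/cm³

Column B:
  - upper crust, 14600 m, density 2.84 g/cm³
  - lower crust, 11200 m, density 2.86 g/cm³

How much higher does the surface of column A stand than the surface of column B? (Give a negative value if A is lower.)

For any compensation level in the mantle, the mantle terms cancel and isostasy reduces to e = (Σt_A − Σt_B) − (Σ(ρt)_A − Σ(ρt)_B) / ρ_m.
Σt_A = 20389 m; Σt_B = 25800 m; Σ(ρt)_A = 56919.361; Σ(ρt)_B = 73496 (in m·g/cm³).
e = (20389 − 25800) − (56919.361 − 73496) / 3.32 = −418 m.

−418 m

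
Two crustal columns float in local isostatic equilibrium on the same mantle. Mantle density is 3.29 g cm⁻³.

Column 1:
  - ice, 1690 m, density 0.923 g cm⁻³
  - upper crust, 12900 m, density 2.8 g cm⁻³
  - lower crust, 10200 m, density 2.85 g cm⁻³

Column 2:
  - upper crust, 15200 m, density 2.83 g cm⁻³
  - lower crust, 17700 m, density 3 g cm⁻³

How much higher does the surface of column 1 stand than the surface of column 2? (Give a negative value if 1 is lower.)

For any compensation level in the mantle, the mantle terms cancel and isostasy reduces to e = (Σt_1 − Σt_2) − (Σ(ρt)_1 − Σ(ρt)_2) / ρ_m.
Σt_1 = 24790 m; Σt_2 = 32900 m; Σ(ρt)_1 = 66749.87; Σ(ρt)_2 = 96116 (in m·g cm⁻³).
e = (24790 − 32900) − (66749.87 − 96116) / 3.29 = 816 m.

816 m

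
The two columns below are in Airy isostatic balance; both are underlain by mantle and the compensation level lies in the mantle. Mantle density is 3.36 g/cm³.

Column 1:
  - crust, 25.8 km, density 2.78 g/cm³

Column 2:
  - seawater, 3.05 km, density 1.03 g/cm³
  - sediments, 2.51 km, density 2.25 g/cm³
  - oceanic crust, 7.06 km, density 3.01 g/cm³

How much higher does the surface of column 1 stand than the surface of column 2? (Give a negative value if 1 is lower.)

For any compensation level in the mantle, the mantle terms cancel and isostasy reduces to e = (Σt_1 − Σt_2) − (Σ(ρt)_1 − Σ(ρt)_2) / ρ_m.
Σt_1 = 25.8 km; Σt_2 = 12.62 km; Σ(ρt)_1 = 71.724; Σ(ρt)_2 = 30.0396 (in km·g/cm³).
e = (25.8 − 12.62) − (71.724 − 30.0396) / 3.36 = 0.774 km.

0.774 km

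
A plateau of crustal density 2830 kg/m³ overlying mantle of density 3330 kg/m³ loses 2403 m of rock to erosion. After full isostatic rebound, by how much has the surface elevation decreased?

361 m

Rebound u = e ρ_c/ρ_m = 2403 m × 2830/3330 = 2042 m.
Net surface drop = e − u = 2403 m − 2042 m = e (ρ_m − ρ_c)/ρ_m = 361 m.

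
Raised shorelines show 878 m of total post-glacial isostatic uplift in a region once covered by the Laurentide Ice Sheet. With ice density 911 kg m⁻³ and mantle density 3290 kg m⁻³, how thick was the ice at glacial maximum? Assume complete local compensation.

3170 m

u = t ρ_ice/ρ_m → t = u ρ_m/ρ_ice = 878 m × 3290/911 = 3170 m.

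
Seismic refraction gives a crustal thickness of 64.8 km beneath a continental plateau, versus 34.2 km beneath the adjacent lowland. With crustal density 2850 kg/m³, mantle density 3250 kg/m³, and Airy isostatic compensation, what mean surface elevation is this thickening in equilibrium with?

Excess crust Δ = 64.8 km − 34.2 km = 30.6 km, split between elevation h and root r with h + r = Δ.
Airy balance ρ_c h = (ρ_m − ρ_c) r gives r = h ρ_c/(ρ_m − ρ_c), so h (1 + ρ_c/(ρ_m − ρ_c)) = Δ, i.e. h = Δ (ρ_m − ρ_c)/ρ_m.
h = 30.6 km × 400/3250 = 3.77 km.

3.77 km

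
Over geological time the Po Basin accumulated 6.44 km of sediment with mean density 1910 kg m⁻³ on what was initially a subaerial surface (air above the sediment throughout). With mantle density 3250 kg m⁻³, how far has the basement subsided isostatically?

Subaerial load: s = t ρ_sed / ρ_m = 6.44 km × 1910/3250 = 3.78 km.

3.78 km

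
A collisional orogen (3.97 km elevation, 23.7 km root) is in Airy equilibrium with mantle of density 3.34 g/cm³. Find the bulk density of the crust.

ρ_c h = (ρ_m − ρ_c) r → ρ_c (h + r) = ρ_m r → ρ_c = ρ_m r / (h + r).
ρ_c = 3.34 × 23.7 km / (3.97 km + 23.7 km) = 2.86 g/cm³.

2.86 g/cm³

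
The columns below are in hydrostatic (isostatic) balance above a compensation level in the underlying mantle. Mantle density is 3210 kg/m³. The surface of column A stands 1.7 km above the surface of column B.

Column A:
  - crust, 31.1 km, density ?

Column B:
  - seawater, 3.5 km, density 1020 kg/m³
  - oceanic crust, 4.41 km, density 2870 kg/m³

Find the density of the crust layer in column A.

Take the compensation level at the base of the deeper column (depth z_c below the surface of column A) and equate Σ ρ_i t_i down to z_c; mantle fills any gap and the z_c terms cancel.
Column A: 31.1×ρ + (z_c − 31.1)×3210
Column B: 1.7×0 + 3.5×1020 + 4.41×2870 + (z_c − 1.7 − 7.91)×3210
The z_c×3210 term appears on both sides and cancels. Collect the known terms of each column as K = Σ(ρt)_known − 3210 × (depth of known layers): K_A = 0 − 3210×31.1 = −99831; K_B = 16226.7 − 3210×(1.7 + 7.91) = −14621.4.
Balance: K_A + 31.1×ρ = K_B, so ρ = (K_B − K_A)/31.1 = 85209.6/31.1 = 2740 kg/m³.

2740 kg/m³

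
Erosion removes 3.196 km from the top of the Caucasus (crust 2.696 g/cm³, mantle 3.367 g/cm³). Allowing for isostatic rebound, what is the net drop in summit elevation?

0.637 km

Rebound u = e ρ_c/ρ_m = 3.196 km × 2.696/3.367 = 2.559 km.
Net surface drop = e − u = 3.196 km − 2.559 km = e (ρ_m − ρ_c)/ρ_m = 0.637 km.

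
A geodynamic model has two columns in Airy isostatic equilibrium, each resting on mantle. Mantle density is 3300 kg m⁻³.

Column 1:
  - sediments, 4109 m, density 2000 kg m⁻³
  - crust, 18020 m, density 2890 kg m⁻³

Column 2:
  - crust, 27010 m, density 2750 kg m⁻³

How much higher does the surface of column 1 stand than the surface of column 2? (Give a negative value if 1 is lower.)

For any compensation level in the mantle, the mantle terms cancel and isostasy reduces to e = (Σt_1 − Σt_2) − (Σ(ρt)_1 − Σ(ρt)_2) / ρ_m.
Σt_1 = 22129 m; Σt_2 = 27010 m; Σ(ρt)_1 = 60295800; Σ(ρt)_2 = 74277500 (in m·kg m⁻³).
e = (22129 − 27010) − (60295800 − 74277500) / 3300 = −644 m.

−644 m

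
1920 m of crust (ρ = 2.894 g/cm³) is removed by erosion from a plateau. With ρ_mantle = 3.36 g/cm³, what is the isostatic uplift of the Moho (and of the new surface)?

1650 m

Unloading: uplift u = e ρ_c/ρ_m = 1920 m × 2.894/3.36 = 1650 m.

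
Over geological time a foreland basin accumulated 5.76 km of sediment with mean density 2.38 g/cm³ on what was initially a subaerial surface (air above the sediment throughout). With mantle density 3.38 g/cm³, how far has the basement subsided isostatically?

Subaerial load: s = t ρ_sed / ρ_m = 5.76 km × 2.38/3.38 = 4.06 km.

4.06 km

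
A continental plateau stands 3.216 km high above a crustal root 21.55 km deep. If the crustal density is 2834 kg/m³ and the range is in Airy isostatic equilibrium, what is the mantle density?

Airy balance: ρ_c h = (ρ_m − ρ_c) r → ρ_m = ρ_c (1 + h/r).
ρ_m = 2834 × (1 + 3.216 km/21.55 km) = 3260 kg/m³.

3260 kg/m³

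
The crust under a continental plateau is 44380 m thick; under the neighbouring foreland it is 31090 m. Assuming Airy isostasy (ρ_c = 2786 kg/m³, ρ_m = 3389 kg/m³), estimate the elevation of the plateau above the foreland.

Excess crust Δ = 44380 m − 31090 m = 13290 m, split between elevation h and root r with h + r = Δ.
Airy balance ρ_c h = (ρ_m − ρ_c) r gives r = h ρ_c/(ρ_m − ρ_c), so h (1 + ρ_c/(ρ_m − ρ_c)) = Δ, i.e. h = Δ (ρ_m − ρ_c)/ρ_m.
h = 13290 m × 603/3389 = 2360 m.

2360 m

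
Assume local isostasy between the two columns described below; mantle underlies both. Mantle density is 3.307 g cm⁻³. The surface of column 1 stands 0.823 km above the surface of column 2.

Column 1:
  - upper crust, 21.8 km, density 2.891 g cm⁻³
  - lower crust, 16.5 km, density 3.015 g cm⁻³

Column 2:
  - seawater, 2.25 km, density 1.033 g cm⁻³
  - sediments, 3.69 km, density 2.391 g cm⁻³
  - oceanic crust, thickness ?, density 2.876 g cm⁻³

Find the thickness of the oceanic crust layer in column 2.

Take the compensation level at the base of the deeper column (depth z_c below the surface of column 1) and equate Σ ρ_i t_i down to z_c; mantle fills any gap and the z_c terms cancel.
Column 1: 21.8×2.891 + 16.5×3.015 + (z_c − 38.3)×3.307
Column 2: 0.823×0 + 2.25×1.033 + 3.69×2.391 + x×2.876 + (z_c − 0.823 − 5.94 − x)×3.307
The z_c×3.307 term appears on both sides and cancels. Collect the known terms of each column as K = Σ(ρt)_known − 3.307 × (depth of known layers): K_1 = 112.7713 − 3.307×38.3 = −13.8868; K_2 = 11.14704 − 3.307×(0.823 + 5.94) = −11.218201.
Balance: K_1 = K_2 − x×(3.307 − 2.876), so x = (K_2 − K_1)/(3.307 − 2.876) = 2.6686/0.431 = 6.19 km.

6.19 km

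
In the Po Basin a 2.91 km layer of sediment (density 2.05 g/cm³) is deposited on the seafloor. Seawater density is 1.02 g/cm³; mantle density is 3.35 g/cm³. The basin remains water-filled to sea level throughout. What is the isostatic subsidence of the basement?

Submarine loading: the sediment displaces seawater, and the subsidence is in turn flooded, so s (ρ_m − ρ_w) = t (ρ_sed − ρ_w).
s = 2.91 km × (2.05 − 1.02) / (3.35 − 1.02) = 1.29 km.

1.29 km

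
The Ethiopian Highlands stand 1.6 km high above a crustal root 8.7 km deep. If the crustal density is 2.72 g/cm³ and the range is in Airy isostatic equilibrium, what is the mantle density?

Airy balance: ρ_c h = (ρ_m − ρ_c) r → ρ_m = ρ_c (1 + h/r).
ρ_m = 2.72 × (1 + 1.6 km/8.7 km) = 3.22 g/cm³.

3.22 g/cm³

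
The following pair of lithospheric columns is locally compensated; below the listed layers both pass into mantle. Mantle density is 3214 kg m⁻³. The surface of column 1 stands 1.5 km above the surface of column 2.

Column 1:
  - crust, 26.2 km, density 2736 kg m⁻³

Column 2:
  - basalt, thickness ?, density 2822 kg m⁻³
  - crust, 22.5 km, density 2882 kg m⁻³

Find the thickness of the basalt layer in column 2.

0.593 km

Take the compensation level at the base of the deeper column (depth z_c below the surface of column 1) and equate Σ ρ_i t_i down to z_c; mantle fills any gap and the z_c terms cancel.
Column 1: 26.2×2736 + (z_c − 26.2)×3214
Column 2: 1.5×0 + x×2822 + 22.5×2882 + (z_c − 1.5 − 22.5 − x)×3214
The z_c×3214 term appears on both sides and cancels. Collect the known terms of each column as K = Σ(ρt)_known − 3214 × (depth of known layers): K_1 = 71683.2 − 3214×26.2 = −12523.6; K_2 = 64845 − 3214×(1.5 + 22.5) = −12291.
Balance: K_1 = K_2 − x×(3214 − 2822), so x = (K_2 − K_1)/(3214 − 2822) = 232.6/392 = 0.593 km.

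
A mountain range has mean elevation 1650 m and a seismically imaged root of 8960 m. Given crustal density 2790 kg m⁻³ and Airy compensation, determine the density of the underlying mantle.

3300 kg m⁻³

Airy balance: ρ_c h = (ρ_m − ρ_c) r → ρ_m = ρ_c (1 + h/r).
ρ_m = 2790 × (1 + 1650 m/8960 m) = 3300 kg m⁻³.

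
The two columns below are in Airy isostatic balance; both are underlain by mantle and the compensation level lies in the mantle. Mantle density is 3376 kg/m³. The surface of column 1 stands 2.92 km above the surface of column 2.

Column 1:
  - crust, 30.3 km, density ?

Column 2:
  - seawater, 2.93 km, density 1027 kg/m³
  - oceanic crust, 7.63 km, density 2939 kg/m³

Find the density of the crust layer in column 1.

2710 kg/m³

Take the compensation level at the base of the deeper column (depth z_c below the surface of column 1) and equate Σ ρ_i t_i down to z_c; mantle fills any gap and the z_c terms cancel.
Column 1: 30.3×ρ + (z_c − 30.3)×3376
Column 2: 2.92×0 + 2.93×1027 + 7.63×2939 + (z_c − 2.92 − 10.56)×3376
The z_c×3376 term appears on both sides and cancels. Collect the known terms of each column as K = Σ(ρt)_known − 3376 × (depth of known layers): K_1 = 0 − 3376×30.3 = −102292.8; K_2 = 25433.68 − 3376×(2.92 + 10.56) = −20074.8.
Balance: K_1 + 30.3×ρ = K_2, so ρ = (K_2 − K_1)/30.3 = 82218/30.3 = 2710 kg/m³.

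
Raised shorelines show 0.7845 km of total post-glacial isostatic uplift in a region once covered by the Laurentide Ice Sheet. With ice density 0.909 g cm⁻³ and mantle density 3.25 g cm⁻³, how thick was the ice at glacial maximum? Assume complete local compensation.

u = t ρ_ice/ρ_m → t = u ρ_m/ρ_ice = 0.7845 km × 3.25/0.909 = 2.8 km.

2.8 km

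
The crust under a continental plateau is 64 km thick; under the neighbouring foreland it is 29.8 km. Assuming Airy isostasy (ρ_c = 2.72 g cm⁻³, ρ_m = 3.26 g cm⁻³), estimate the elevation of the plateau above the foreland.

Excess crust Δ = 64 km − 29.8 km = 34.2 km, split between elevation h and root r with h + r = Δ.
Airy balance ρ_c h = (ρ_m − ρ_c) r gives r = h ρ_c/(ρ_m − ρ_c), so h (1 + ρ_c/(ρ_m − ρ_c)) = Δ, i.e. h = Δ (ρ_m − ρ_c)/ρ_m.
h = 34.2 km × 0.54/3.26 = 5.67 km.

5.67 km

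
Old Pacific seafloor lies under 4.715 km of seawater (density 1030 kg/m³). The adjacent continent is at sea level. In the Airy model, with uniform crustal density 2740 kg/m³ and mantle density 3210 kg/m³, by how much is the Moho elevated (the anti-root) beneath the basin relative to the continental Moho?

17.2 km

Equating mass per unit area of the two columns: replacing crust with seawater at the top is compensated by replacing crust with mantle at the base: d (ρ_c − ρ_w) = a (ρ_m − ρ_c).
a = d (ρ_c − ρ_w)/(ρ_m − ρ_c) = 4.715 km × 1710/470 = 17.2 km.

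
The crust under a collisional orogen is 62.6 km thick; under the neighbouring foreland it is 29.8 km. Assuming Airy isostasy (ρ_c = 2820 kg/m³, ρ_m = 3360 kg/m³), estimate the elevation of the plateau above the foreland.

Excess crust Δ = 62.6 km − 29.8 km = 32.8 km, split between elevation h and root r with h + r = Δ.
Airy balance ρ_c h = (ρ_m − ρ_c) r gives r = h ρ_c/(ρ_m − ρ_c), so h (1 + ρ_c/(ρ_m − ρ_c)) = Δ, i.e. h = Δ (ρ_m − ρ_c)/ρ_m.
h = 32.8 km × 540/3360 = 5.27 km.

5.27 km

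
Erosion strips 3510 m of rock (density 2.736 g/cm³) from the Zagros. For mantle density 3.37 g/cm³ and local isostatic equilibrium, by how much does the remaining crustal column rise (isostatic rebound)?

Unloading: uplift u = e ρ_c/ρ_m = 3510 m × 2.736/3.37 = 2850 m.

2850 m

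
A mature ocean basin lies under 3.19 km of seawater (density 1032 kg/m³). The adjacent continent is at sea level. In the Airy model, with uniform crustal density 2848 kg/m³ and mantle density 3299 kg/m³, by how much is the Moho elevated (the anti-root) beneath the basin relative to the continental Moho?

12.8 km

Balancing pressure at the compensation depth: replacing crust with seawater at the top is compensated by replacing crust with mantle at the base: d (ρ_c − ρ_w) = a (ρ_m − ρ_c).
a = d (ρ_c − ρ_w)/(ρ_m − ρ_c) = 3.19 km × 1816/451 = 12.8 km.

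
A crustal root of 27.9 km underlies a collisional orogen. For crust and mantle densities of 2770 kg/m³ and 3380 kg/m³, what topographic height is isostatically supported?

By Archimedes' principle applied to the lithosphere: ρ_c h = (ρ_m − ρ_c) r.
h = r (ρ_m − ρ_c) / ρ_c = 27.9 km × (3380 − 2770) / 2770 = 6.14 km.

6.14 km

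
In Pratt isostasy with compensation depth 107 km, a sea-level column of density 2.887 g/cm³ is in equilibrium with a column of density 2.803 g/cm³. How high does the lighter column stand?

ρ_ref D = ρ (D + h) → h = D (ρ_ref − ρ)/ρ.
h = 107 km × (2.887 − 2.803)/2.803 = 3.21 km.

3.21 km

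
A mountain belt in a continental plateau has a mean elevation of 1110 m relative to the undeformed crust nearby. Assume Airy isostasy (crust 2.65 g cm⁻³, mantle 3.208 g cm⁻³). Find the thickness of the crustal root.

5270 m

Isostatic balance requires: the weight of the topography is balanced by the buoyancy of the root, ρ_c h = (ρ_m − ρ_c) r.
r = h · ρ_c / (ρ_m − ρ_c) = 1110 m × 2.65 / (3.208 − 2.65) = 5270 m.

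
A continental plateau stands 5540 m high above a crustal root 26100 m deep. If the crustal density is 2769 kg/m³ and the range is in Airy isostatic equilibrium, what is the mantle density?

Airy balance: ρ_c h = (ρ_m − ρ_c) r → ρ_m = ρ_c (1 + h/r).
ρ_m = 2769 × (1 + 5540 m/26100 m) = 3360 kg/m³.

3360 kg/m³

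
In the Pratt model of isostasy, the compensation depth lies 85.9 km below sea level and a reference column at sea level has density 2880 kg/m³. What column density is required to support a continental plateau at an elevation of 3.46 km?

Pratt balance: ρ_ref D = ρ (D + h).
ρ = ρ_ref D/(D + h) = 2880 × 85.9 km/(85.9 km + 3.46 km) = 2770 kg/m³.

2770 kg/m³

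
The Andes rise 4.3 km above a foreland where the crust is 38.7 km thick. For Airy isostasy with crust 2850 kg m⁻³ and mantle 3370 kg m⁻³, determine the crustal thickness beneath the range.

66.6 km

Root depth r = h ρ_c / (ρ_m − ρ_c) = 4.3 km × 2850 / 520 = 23.57 km.
Total thickness = T + h + r = 38.7 km + 4.3 km + 23.57 km = 66.6 km.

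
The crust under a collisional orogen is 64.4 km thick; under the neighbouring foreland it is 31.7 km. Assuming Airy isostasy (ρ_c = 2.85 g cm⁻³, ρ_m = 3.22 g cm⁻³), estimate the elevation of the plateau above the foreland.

3.76 km

Excess crust Δ = 64.4 km − 31.7 km = 32.7 km, split between elevation h and root r with h + r = Δ.
Airy balance ρ_c h = (ρ_m − ρ_c) r gives r = h ρ_c/(ρ_m − ρ_c), so h (1 + ρ_c/(ρ_m − ρ_c)) = Δ, i.e. h = Δ (ρ_m − ρ_c)/ρ_m.
h = 32.7 km × 0.37/3.22 = 3.76 km.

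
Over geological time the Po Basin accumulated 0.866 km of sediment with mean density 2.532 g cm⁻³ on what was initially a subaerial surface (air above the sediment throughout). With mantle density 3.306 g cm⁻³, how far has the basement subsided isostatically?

0.663 km

Subaerial load: s = t ρ_sed / ρ_m = 0.866 km × 2.532/3.306 = 0.663 km.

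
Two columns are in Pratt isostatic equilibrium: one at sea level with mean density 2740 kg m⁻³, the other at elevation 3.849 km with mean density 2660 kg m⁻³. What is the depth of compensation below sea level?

128 km

ρ_ref D = ρ (D + h) → D (ρ_ref − ρ) = ρ h.
D = ρ h/(ρ_ref − ρ) = 2660 × 3.849 km/(2740 − 2660) = 128 km.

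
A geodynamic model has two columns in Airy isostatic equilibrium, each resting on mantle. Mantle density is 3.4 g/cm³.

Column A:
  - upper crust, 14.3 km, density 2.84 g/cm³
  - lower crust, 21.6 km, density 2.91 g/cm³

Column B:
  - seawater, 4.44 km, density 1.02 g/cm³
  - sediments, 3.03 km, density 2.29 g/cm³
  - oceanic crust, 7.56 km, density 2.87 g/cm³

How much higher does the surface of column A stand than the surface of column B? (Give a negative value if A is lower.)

For any compensation level in the mantle, the mantle terms cancel and isostasy reduces to e = (Σt_A − Σt_B) − (Σ(ρt)_A − Σ(ρt)_B) / ρ_m.
Σt_A = 35.9 km; Σt_B = 15.03 km; Σ(ρt)_A = 103.468; Σ(ρt)_B = 33.1647 (in km·g/cm³).
e = (35.9 − 15.03) − (103.468 − 33.1647) / 3.4 = 0.193 km.

0.193 km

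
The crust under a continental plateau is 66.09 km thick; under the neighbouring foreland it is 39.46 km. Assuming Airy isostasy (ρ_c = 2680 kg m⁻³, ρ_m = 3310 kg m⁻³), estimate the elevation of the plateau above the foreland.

Excess crust Δ = 66.09 km − 39.46 km = 26.63 km, split between elevation h and root r with h + r = Δ.
Airy balance ρ_c h = (ρ_m − ρ_c) r gives r = h ρ_c/(ρ_m − ρ_c), so h (1 + ρ_c/(ρ_m − ρ_c)) = Δ, i.e. h = Δ (ρ_m − ρ_c)/ρ_m.
h = 26.63 km × 630/3310 = 5.07 km.

5.07 km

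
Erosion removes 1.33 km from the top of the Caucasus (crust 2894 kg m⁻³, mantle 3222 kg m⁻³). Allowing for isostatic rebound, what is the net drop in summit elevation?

0.135 km

Rebound u = e ρ_c/ρ_m = 1.33 km × 2894/3222 = 1.195 km.
Net surface drop = e − u = 1.33 km − 1.195 km = e (ρ_m − ρ_c)/ρ_m = 0.135 km.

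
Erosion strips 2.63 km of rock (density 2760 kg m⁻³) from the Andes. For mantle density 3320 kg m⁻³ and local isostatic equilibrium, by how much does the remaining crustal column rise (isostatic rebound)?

Unloading: uplift u = e ρ_c/ρ_m = 2.63 km × 2760/3320 = 2.19 km.

2.19 km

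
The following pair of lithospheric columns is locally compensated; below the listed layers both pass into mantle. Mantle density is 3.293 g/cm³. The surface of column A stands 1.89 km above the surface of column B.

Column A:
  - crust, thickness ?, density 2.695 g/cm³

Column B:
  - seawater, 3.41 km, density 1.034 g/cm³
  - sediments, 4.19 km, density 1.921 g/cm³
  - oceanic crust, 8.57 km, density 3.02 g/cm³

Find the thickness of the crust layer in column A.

36.8 km

Take the compensation level at the base of the deeper column (depth z_c below the surface of column A) and equate Σ ρ_i t_i down to z_c; mantle fills any gap and the z_c terms cancel.
Column A: x×2.695 + (z_c − 0 − x)×3.293
Column B: 1.89×0 + 3.41×1.034 + 4.19×1.921 + 8.57×3.02 + (z_c − 1.89 − 16.17)×3.293
The z_c×3.293 term appears on both sides and cancels. Collect the known terms of each column as K = Σ(ρt)_known − 3.293 × (depth of known layers): K_A = 0 − 3.293×0 = 0; K_B = 37.45633 − 3.293×(1.89 + 16.17) = −22.01525.
Balance: K_A − x×(3.293 − 2.695) = K_B, so x = (K_A − K_B)/(3.293 − 2.695) = 22.0152/0.598 = 36.8 km.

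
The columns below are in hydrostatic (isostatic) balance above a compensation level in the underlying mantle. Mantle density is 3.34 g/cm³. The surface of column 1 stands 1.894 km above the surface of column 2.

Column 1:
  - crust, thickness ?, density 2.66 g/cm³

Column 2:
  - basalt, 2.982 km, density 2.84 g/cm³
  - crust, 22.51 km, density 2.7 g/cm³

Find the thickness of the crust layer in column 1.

32.7 km

Take the compensation level at the base of the deeper column (depth z_c below the surface of column 1) and equate Σ ρ_i t_i down to z_c; mantle fills any gap and the z_c terms cancel.
Column 1: x×2.66 + (z_c − 0 − x)×3.34
Column 2: 1.894×0 + 2.982×2.84 + 22.51×2.7 + (z_c − 1.894 − 25.492)×3.34
The z_c×3.34 term appears on both sides and cancels. Collect the known terms of each column as K = Σ(ρt)_known − 3.34 × (depth of known layers): K_1 = 0 − 3.34×0 = 0; K_2 = 69.24588 − 3.34×(1.894 + 25.492) = −22.22336.
Balance: K_1 − x×(3.34 − 2.66) = K_2, so x = (K_1 − K_2)/(3.34 − 2.66) = 22.2234/0.68 = 32.7 km.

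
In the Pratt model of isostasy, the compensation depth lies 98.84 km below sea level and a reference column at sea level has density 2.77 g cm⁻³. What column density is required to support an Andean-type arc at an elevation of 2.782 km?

2.69 g cm⁻³

Pratt balance: ρ_ref D = ρ (D + h).
ρ = ρ_ref D/(D + h) = 2.77 × 98.84 km/(98.84 km + 2.782 km) = 2.69 g cm⁻³.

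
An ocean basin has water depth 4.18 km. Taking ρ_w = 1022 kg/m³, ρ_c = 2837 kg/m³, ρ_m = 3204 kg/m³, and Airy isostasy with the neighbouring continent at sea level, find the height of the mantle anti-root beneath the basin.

In Airy isostatic equilibrium: replacing crust with seawater at the top is compensated by replacing crust with mantle at the base: d (ρ_c − ρ_w) = a (ρ_m − ρ_c).
a = d (ρ_c − ρ_w)/(ρ_m − ρ_c) = 4.18 km × 1815/367 = 20.7 km.

20.7 km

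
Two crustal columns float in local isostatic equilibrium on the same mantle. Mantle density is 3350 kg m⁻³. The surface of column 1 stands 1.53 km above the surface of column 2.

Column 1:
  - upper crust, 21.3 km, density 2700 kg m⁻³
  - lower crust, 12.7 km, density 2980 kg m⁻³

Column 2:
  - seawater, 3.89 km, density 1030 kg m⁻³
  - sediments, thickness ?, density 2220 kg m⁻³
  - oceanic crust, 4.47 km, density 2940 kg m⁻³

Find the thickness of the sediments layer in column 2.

Take the compensation level at the base of the deeper column (depth z_c below the surface of column 1) and equate Σ ρ_i t_i down to z_c; mantle fills any gap and the z_c terms cancel.
Column 1: 21.3×2700 + 12.7×2980 + (z_c − 34)×3350
Column 2: 1.53×0 + 3.89×1030 + x×2220 + 4.47×2940 + (z_c − 1.53 − 8.36 − x)×3350
The z_c×3350 term appears on both sides and cancels. Collect the known terms of each column as K = Σ(ρt)_known − 3350 × (depth of known layers): K_1 = 95356 − 3350×34 = −18544; K_2 = 17148.5 − 3350×(1.53 + 8.36) = −15983.
Balance: K_1 = K_2 − x×(3350 − 2220), so x = (K_2 − K_1)/(3350 − 2220) = 2561/1130 = 2.27 km.

2.27 km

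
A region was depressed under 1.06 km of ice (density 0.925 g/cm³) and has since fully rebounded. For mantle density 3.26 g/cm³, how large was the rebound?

Removing the load lets mantle flow back in; uplift u satisfies ρ_ice t = ρ_m u.
u = t ρ_ice/ρ_m = 1.06 km × 0.925/3.26 = 0.301 km.

0.301 km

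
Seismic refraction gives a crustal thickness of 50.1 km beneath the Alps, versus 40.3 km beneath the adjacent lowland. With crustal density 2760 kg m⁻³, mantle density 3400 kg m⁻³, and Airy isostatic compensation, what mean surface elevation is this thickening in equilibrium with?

1.84 km

Excess crust Δ = 50.1 km − 40.3 km = 9.8 km, split between elevation h and root r with h + r = Δ.
Airy balance ρ_c h = (ρ_m − ρ_c) r gives r = h ρ_c/(ρ_m − ρ_c), so h (1 + ρ_c/(ρ_m − ρ_c)) = Δ, i.e. h = Δ (ρ_m − ρ_c)/ρ_m.
h = 9.8 km × 640/3400 = 1.84 km.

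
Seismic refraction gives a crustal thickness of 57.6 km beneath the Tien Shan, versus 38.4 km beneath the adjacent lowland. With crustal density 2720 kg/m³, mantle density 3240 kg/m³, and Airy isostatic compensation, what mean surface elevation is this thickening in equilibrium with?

3.08 km

Excess crust Δ = 57.6 km − 38.4 km = 19.2 km, split between elevation h and root r with h + r = Δ.
Airy balance ρ_c h = (ρ_m − ρ_c) r gives r = h ρ_c/(ρ_m − ρ_c), so h (1 + ρ_c/(ρ_m − ρ_c)) = Δ, i.e. h = Δ (ρ_m − ρ_c)/ρ_m.
h = 19.2 km × 520/3240 = 3.08 km.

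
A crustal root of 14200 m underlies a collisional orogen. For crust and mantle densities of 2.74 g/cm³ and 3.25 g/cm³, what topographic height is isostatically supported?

2640 m

For local isostatic compensation: ρ_c h = (ρ_m − ρ_c) r.
h = r (ρ_m − ρ_c) / ρ_c = 14200 m × (3.25 − 2.74) / 2.74 = 2640 m.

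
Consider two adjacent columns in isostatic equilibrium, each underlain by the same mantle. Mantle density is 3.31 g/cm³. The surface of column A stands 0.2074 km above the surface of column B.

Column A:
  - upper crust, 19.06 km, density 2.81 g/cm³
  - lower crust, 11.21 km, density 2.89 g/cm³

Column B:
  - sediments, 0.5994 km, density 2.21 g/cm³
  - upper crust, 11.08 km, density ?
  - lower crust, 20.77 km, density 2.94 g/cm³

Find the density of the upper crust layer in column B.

2.84 g/cm³

Take the compensation level at the base of the deeper column (depth z_c below the surface of column A) and equate Σ ρ_i t_i down to z_c; mantle fills any gap and the z_c terms cancel.
Column A: 19.06×2.81 + 11.21×2.89 + (z_c − 30.27)×3.31
Column B: 0.2074×0 + 0.5994×2.21 + 11.08×ρ + 20.77×2.94 + (z_c − 0.2074 − 32.4494)×3.31
The z_c×3.31 term appears on both sides and cancels. Collect the known terms of each column as K = Σ(ρt)_known − 3.31 × (depth of known layers): K_A = 85.9555 − 3.31×30.27 = −14.2382; K_B = 62.388474 − 3.31×(0.2074 + 32.4494) = −45.705534.
Balance: K_A = K_B + 11.08×ρ, so ρ = (K_A − K_B)/11.08 = 31.4673/11.08 = 2.84 g/cm³.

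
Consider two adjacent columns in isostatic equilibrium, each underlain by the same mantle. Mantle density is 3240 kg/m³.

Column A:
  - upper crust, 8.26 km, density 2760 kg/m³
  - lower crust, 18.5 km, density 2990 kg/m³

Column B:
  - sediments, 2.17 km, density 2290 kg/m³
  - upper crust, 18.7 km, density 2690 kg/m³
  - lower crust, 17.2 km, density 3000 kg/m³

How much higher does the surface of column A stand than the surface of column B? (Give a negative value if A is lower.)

For any compensation level in the mantle, the mantle terms cancel and isostasy reduces to e = (Σt_A − Σt_B) − (Σ(ρt)_A − Σ(ρt)_B) / ρ_m.
Σt_A = 26.76 km; Σt_B = 38.07 km; Σ(ρt)_A = 78112.6; Σ(ρt)_B = 106872.3 (in km·kg/m³).
e = (26.76 − 38.07) − (78112.6 − 106872.3) / 3240 = −2.43 km.

−2.43 km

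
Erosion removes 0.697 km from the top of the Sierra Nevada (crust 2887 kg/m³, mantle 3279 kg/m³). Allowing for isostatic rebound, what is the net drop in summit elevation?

Rebound u = e ρ_c/ρ_m = 0.697 km × 2887/3279 = 0.6137 km.
Net surface drop = e − u = 0.697 km − 0.6137 km = e (ρ_m − ρ_c)/ρ_m = 0.0833 km.

0.0833 km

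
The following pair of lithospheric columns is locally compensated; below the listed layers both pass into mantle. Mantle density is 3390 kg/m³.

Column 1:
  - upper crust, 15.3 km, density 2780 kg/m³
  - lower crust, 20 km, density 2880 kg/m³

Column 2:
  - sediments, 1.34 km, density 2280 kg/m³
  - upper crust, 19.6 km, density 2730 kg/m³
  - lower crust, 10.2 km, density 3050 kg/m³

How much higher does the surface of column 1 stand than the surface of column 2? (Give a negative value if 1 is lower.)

0.484 km

For any compensation level in the mantle, the mantle terms cancel and isostasy reduces to e = (Σt_1 − Σt_2) − (Σ(ρt)_1 − Σ(ρt)_2) / ρ_m.
Σt_1 = 35.3 km; Σt_2 = 31.14 km; Σ(ρt)_1 = 100134; Σ(ρt)_2 = 87673.2 (in km·kg/m³).
e = (35.3 − 31.14) − (100134 − 87673.2) / 3390 = 0.484 km.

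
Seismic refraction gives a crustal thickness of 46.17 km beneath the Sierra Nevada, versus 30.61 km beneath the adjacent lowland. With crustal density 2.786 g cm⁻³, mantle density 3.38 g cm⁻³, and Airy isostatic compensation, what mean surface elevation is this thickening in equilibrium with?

2.73 km

Excess crust Δ = 46.17 km − 30.61 km = 15.56 km, split between elevation h and root r with h + r = Δ.
Airy balance ρ_c h = (ρ_m − ρ_c) r gives r = h ρ_c/(ρ_m − ρ_c), so h (1 + ρ_c/(ρ_m − ρ_c)) = Δ, i.e. h = Δ (ρ_m − ρ_c)/ρ_m.
h = 15.56 km × 0.594/3.38 = 2.73 km.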